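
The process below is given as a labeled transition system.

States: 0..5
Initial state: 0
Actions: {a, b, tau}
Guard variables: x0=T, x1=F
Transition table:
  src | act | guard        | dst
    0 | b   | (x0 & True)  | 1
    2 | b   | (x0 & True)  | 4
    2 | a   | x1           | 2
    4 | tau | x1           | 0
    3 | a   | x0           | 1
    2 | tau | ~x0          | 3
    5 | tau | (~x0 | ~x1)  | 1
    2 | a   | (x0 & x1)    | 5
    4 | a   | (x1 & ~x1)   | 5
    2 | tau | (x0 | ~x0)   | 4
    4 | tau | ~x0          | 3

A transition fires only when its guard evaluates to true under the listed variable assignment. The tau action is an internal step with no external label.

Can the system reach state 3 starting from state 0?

5 transition(s) survive guard evaluation.
depth 0: {0}
depth 1: {1}  now seen {0,1}
Reach set: {0,1}

Answer: UNREACHABLE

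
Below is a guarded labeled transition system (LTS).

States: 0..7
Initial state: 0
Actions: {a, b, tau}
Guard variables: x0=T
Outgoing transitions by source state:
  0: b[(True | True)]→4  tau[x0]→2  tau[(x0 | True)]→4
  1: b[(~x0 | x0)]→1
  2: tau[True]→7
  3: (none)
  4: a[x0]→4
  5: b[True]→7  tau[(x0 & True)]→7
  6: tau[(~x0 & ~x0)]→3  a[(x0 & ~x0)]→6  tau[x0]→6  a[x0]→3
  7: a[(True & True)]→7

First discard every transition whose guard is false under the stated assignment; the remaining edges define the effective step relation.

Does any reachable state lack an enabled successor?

Answer: DEADLOCK-FREE

Trace:
Reachable = {0,2,4,7}
  0: b→4  tau→2  tau→4  [deg 3]
  2: tau→7  [deg 1]
  4: a→4  [deg 1]
  7: a→7  [deg 1]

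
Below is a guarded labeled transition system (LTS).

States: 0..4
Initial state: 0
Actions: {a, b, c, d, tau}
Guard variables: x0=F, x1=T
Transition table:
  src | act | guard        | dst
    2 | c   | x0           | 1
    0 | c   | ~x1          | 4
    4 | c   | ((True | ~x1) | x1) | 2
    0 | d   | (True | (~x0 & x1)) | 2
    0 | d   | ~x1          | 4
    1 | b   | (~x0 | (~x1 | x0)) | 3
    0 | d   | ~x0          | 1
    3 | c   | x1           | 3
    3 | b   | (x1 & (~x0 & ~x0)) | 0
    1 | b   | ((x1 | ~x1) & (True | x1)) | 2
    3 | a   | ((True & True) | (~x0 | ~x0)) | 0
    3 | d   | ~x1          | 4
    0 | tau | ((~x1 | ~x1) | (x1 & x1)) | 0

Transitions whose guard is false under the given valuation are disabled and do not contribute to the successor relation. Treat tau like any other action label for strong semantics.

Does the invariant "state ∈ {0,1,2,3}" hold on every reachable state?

Answer: INVARIANT HOLDS

Working:
Allowed set {0,1,2,3}
Reachable = {0,1,2,3}
  0: safe
  1: safe
  2: safe
  3: safe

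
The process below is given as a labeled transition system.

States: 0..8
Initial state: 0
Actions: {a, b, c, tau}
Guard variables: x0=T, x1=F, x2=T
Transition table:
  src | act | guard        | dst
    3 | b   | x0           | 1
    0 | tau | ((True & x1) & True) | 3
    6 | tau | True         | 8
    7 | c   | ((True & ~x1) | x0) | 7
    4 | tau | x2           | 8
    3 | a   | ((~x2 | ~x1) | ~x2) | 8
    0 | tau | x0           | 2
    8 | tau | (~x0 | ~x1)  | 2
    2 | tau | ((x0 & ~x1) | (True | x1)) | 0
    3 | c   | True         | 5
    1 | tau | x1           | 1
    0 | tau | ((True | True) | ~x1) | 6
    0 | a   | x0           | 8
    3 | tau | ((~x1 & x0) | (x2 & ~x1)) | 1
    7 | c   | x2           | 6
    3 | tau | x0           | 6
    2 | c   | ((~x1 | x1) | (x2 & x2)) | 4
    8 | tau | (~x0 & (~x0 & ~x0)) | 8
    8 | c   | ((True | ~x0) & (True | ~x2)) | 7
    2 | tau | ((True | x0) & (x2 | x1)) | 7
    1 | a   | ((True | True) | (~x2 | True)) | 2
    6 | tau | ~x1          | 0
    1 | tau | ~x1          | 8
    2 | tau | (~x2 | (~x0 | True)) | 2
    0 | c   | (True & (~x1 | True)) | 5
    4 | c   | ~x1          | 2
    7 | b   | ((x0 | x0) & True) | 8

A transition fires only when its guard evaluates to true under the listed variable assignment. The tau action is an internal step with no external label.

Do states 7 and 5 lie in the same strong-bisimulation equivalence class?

Bisimulation quotient by refinement:
  P[0] = {{0,1,2,3,4,5,6,7,8}}
  P[1] = {{0},{1},{2,4,8},{3},{5},{6},{7}}
  P[2] = {{0},{1},{2},{3},{4},{5},{6},{7},{8}}
stable after 3 split(s): 9 block(s)
[7]={7}  [5]={5}

Answer: NOT BISIMILAR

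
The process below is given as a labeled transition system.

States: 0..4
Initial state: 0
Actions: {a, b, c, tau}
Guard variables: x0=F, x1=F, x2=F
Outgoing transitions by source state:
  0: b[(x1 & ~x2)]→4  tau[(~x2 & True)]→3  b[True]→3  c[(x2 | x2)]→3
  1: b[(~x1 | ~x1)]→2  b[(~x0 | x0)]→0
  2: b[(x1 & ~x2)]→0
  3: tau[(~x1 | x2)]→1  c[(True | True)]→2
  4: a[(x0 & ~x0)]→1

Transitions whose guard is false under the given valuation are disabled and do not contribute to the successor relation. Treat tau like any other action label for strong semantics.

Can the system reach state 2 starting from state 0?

Answer: REACHABLE

Analysis:
After dropping false guards: 6 live edges.
Layer 0: {0}
Layer 1: {3}  now seen {0,3}
Layer 2: {1,2}  now seen {0,1,2,3}
Reachable = {0,1,2,3}
Path to 2: tau·c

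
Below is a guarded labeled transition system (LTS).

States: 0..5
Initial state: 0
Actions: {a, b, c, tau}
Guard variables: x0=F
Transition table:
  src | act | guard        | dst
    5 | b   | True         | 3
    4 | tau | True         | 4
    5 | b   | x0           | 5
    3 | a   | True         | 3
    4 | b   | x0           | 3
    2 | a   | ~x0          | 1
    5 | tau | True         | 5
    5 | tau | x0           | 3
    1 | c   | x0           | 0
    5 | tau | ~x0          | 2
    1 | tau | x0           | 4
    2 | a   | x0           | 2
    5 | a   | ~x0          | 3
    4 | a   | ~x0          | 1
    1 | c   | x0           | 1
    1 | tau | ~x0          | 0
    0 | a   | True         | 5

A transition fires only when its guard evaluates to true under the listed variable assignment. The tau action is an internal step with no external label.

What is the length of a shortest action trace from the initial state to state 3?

Answer: 2

Working:
BFS to 3:
  Layer 0: {0}
  Layer 1: {5}
  Layer 2: {2,3}
3 enters at depth 2; path a·a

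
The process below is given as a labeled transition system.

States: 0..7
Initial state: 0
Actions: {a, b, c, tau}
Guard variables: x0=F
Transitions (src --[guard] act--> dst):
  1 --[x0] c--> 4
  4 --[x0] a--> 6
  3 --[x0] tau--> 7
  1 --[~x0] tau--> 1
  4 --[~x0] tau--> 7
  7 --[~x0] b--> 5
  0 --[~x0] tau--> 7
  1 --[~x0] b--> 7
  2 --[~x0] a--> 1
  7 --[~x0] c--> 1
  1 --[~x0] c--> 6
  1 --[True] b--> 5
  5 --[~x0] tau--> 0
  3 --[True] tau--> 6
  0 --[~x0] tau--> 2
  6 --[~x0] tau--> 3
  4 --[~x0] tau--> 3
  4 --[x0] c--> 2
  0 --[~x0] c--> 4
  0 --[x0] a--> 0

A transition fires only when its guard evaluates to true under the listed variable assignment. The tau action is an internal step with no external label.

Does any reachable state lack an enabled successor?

R = {0,1,2,3,4,5,6,7}
  0: c→4  tau→2  tau→7  [3 out]
  1: b→5  b→7  c→6  tau→1  [4 out]
  2: a→1  [1 out]
  3: tau→6  [1 out]
  4: tau→3  tau→7  [2 out]
  5: tau→0  [1 out]
  6: tau→3  [1 out]
  7: b→5  c→1  [2 out]

Answer: DEADLOCK-FREE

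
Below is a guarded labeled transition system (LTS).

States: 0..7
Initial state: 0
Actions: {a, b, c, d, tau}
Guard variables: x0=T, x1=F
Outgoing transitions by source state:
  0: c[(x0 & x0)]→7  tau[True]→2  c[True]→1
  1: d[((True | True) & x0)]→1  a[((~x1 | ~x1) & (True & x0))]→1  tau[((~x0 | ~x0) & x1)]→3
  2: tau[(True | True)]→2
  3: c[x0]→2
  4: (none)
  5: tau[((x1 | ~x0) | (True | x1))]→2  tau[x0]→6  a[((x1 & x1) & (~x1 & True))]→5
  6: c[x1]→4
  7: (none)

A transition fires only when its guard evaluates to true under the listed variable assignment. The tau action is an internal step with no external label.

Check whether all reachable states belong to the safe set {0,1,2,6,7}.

Safe = {0,1,2,6,7}
Reachable = {0,1,2,7}
  0: ✓
  1: ✓
  2: ✓
  7: ✓

Answer: INVARIANT HOLDS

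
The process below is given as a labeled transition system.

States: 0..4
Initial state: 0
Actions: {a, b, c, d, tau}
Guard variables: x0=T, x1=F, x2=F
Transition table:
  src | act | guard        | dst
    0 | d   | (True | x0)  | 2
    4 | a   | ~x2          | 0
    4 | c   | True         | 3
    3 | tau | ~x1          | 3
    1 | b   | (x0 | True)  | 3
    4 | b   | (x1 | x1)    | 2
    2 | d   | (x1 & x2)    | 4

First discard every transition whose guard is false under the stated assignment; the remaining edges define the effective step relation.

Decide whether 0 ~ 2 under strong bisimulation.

Bisimulation quotient by refinement:
  round 0: {{0,1,2,3,4}}
  round 1: {{0},{1},{2},{3},{4}}
5 equivalence class(es) (converged in 2)
class of 0: {0}; class of 2: {2}

Answer: NOT BISIMILAR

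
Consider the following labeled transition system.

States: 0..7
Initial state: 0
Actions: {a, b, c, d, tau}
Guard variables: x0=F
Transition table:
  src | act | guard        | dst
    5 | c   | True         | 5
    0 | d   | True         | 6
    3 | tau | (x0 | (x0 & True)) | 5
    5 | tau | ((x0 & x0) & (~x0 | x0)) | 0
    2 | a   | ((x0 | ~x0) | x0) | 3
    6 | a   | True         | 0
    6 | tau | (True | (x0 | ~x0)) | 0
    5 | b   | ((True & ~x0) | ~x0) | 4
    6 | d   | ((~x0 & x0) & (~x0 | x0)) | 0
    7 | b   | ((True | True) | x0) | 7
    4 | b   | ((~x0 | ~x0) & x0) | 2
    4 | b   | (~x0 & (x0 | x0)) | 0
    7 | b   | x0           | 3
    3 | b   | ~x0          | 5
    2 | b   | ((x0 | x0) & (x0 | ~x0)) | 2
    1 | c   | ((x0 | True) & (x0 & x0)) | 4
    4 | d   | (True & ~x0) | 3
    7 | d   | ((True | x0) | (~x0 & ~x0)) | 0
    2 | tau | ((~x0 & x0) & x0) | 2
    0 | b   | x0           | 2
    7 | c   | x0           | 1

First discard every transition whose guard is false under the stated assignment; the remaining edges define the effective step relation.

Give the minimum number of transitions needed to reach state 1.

BFS to 1:
  Layer 0: {0}
  Layer 1: {6}
1 never appears.

Answer: UNREACHABLE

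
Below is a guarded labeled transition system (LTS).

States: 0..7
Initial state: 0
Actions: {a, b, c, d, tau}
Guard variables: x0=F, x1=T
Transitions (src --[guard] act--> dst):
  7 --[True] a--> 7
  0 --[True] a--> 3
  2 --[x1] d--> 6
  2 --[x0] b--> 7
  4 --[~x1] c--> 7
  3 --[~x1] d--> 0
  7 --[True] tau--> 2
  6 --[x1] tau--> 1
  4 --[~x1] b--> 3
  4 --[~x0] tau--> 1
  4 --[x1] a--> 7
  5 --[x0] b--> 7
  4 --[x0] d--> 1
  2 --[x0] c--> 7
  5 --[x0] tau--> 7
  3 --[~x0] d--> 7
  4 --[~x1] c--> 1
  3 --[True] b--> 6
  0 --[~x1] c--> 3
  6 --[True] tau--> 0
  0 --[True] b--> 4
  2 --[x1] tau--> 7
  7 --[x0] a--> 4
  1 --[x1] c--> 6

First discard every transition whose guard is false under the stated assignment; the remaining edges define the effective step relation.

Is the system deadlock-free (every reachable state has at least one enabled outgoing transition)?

R = {0,1,2,3,4,6,7}
  0: a→3  b→4  [2 exit(s)]
  1: c→6  [1 exit(s)]
  2: d→6  tau→7  [2 exit(s)]
  3: b→6  d→7  [2 exit(s)]
  4: a→7  tau→1  [2 exit(s)]
  6: tau→0  tau→1  [2 exit(s)]
  7: a→7  tau→2  [2 exit(s)]

Answer: DEADLOCK-FREE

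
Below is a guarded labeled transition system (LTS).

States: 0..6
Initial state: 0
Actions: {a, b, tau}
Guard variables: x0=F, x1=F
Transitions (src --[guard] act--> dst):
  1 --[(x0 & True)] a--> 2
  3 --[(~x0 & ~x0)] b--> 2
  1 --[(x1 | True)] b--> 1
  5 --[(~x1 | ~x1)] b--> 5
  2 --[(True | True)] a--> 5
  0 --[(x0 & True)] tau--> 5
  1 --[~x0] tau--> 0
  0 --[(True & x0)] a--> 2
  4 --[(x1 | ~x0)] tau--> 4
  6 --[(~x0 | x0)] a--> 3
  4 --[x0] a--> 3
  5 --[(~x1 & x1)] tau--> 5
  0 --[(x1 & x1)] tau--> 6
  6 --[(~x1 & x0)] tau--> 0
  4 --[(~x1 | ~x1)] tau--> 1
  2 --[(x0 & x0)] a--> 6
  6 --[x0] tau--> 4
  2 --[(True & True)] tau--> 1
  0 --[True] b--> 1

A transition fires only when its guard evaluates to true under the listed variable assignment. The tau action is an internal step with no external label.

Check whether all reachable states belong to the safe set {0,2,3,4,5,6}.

Answer: INVARIANT VIOLATED at state 1

Working:
Allowed set {0,2,3,4,5,6}
Reach set: {0,1}
  0: ok
  1: ✗ unsafe
reach 1 via b — violates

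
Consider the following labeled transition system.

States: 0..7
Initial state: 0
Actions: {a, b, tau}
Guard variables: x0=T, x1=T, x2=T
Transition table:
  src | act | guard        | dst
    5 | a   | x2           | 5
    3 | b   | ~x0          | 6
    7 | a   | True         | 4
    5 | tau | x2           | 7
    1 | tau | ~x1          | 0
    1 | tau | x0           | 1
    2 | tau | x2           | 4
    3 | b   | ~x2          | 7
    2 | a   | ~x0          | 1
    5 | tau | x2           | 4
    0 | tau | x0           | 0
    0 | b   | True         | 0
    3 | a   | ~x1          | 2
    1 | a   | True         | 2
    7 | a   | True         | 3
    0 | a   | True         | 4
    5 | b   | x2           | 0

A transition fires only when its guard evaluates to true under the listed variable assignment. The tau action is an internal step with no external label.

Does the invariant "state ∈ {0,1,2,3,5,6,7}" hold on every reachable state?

Answer: INVARIANT VIOLATED at state 4

Trace:
Allowed set {0,1,2,3,5,6,7}
Reach set: {0,4}
  0: ✓
  4: VIOLATES
witness against invariant: a → 4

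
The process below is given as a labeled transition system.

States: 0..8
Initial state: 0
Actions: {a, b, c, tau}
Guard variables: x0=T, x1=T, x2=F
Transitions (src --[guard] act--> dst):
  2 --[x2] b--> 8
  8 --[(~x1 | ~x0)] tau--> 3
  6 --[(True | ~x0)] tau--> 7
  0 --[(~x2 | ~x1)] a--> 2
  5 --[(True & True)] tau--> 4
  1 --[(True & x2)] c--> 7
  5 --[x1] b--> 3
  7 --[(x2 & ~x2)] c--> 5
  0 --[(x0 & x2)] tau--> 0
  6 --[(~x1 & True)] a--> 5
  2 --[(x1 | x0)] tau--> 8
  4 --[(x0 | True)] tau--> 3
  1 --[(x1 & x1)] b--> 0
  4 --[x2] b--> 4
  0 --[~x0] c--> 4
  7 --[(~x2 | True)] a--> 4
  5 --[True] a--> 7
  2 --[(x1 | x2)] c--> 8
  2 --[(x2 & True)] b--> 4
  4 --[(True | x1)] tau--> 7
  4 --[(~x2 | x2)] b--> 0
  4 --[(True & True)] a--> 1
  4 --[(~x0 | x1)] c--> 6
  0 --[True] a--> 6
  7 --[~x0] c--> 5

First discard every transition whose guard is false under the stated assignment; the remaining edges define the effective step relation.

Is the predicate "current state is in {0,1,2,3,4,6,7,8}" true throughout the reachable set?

Allowed set {0,1,2,3,4,6,7,8}
Reachable = {0,1,2,3,4,6,7,8}
  0: safe
  1: safe
  2: safe
  3: safe
  4: safe
  6: safe
  7: safe
  8: safe

Answer: INVARIANT HOLDS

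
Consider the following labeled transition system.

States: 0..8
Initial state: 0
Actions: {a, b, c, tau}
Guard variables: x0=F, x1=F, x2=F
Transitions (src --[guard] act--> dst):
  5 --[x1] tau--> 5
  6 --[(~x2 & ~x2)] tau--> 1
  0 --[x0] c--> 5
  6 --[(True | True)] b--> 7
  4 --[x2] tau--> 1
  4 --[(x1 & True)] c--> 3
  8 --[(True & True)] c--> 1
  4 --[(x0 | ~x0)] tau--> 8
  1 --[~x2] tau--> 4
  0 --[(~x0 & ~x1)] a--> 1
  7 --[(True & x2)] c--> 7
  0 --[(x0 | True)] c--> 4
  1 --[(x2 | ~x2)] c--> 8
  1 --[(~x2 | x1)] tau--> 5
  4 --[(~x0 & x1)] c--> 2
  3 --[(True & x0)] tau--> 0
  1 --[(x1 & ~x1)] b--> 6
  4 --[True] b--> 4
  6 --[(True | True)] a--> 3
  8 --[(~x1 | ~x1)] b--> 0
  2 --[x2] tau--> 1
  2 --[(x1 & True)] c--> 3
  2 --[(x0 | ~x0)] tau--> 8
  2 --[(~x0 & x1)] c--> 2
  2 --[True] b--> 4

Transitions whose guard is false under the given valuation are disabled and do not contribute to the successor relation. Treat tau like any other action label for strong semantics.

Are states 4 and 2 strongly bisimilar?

Bisimulation quotient by refinement:
  π0 = {{0,1,2,3,4,5,6,7,8}}
  π1 = {{0},{1},{2,4},{3,5,7},{6},{8}}
Fixed point at round 2; 6 class(es).
[4]={2,4}  [2]={2,4}

Answer: BISIMILAR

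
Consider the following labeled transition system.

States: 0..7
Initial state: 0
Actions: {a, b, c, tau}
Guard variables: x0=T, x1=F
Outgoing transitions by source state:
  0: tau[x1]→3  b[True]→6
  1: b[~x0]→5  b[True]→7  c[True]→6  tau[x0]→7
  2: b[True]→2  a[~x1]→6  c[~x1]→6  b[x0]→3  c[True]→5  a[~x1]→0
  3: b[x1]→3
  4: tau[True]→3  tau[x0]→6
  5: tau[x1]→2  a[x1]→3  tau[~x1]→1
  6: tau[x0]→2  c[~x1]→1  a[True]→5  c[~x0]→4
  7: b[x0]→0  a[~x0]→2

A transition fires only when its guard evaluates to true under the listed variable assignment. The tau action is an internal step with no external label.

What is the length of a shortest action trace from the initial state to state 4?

Layered search for 4:
  L0 = {0}
  L1 = {6}
  L2 = {1,2,5}
  L3 = {3,7}
4 never appears.

Answer: UNREACHABLE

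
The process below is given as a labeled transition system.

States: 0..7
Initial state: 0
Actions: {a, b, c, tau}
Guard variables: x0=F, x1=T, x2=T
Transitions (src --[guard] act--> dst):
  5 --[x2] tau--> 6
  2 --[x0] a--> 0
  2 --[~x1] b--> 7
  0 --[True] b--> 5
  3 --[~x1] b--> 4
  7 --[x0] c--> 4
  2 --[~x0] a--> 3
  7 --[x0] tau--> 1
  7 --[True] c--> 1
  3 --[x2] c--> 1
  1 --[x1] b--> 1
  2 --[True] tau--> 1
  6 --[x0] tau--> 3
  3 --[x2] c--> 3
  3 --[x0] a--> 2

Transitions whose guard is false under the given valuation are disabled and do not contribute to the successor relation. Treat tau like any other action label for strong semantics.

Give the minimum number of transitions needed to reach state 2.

Answer: UNREACHABLE

Analysis:
Breadth-first toward 2:
  Layer 0: {0}
  Layer 1: {5}
  Layer 2: {6}
2 never appears.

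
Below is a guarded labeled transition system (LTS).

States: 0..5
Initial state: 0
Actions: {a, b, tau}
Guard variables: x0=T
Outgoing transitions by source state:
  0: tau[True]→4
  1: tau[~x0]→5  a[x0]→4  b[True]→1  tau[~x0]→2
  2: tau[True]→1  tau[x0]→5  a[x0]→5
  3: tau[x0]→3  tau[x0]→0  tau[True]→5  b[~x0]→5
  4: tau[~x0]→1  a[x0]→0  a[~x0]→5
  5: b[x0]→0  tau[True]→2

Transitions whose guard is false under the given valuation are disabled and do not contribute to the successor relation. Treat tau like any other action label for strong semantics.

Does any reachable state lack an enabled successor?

Reachable = {0,4}
  0: tau→4  [1 out]
  4: a→0  [1 out]

Answer: DEADLOCK-FREE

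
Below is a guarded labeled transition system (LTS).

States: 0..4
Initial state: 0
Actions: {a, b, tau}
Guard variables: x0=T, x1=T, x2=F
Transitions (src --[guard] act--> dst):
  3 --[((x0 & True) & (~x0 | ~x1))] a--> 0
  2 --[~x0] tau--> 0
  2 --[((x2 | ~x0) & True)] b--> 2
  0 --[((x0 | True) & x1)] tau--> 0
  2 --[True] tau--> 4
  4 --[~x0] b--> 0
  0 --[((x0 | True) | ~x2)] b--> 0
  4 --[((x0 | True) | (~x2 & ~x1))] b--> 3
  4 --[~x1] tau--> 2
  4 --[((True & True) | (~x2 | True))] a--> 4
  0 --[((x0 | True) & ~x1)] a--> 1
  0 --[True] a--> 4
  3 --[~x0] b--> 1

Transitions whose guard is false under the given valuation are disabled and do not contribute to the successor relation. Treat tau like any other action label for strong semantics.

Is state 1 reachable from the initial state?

6 transition(s) survive guard evaluation.
L0 = {0}
L1 = {4}  cumulative {0,4}
L2 = {3}  cumulative {0,3,4}
R = {0,3,4}

Answer: UNREACHABLE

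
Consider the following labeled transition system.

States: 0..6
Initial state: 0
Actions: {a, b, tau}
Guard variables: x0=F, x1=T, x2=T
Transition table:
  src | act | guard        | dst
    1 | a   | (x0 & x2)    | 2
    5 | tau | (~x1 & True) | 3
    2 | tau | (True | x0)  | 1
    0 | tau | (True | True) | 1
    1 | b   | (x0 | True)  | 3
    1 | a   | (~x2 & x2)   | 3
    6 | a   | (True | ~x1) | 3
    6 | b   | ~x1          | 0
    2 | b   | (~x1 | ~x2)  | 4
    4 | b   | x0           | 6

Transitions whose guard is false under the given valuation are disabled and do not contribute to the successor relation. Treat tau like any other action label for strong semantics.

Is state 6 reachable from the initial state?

After dropping false guards: 4 live edges.
Layer 0: {0}
Layer 1: {1}  now seen {0,1}
Layer 2: {3}  now seen {0,1,3}
R = {0,1,3}

Answer: UNREACHABLE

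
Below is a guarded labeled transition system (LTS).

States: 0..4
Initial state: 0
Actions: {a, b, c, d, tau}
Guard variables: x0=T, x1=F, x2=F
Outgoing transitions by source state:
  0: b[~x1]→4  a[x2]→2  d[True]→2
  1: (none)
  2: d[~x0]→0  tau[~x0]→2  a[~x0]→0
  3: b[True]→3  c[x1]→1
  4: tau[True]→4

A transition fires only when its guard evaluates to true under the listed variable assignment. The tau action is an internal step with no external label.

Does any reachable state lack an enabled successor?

Answer: DEADLOCK at state 2

Working:
R = {0,2,4}
  0: b→4  d→2  [2 out]
  2: ∅  [deadlock]
  4: tau→4  [1 out]
Path to 2: d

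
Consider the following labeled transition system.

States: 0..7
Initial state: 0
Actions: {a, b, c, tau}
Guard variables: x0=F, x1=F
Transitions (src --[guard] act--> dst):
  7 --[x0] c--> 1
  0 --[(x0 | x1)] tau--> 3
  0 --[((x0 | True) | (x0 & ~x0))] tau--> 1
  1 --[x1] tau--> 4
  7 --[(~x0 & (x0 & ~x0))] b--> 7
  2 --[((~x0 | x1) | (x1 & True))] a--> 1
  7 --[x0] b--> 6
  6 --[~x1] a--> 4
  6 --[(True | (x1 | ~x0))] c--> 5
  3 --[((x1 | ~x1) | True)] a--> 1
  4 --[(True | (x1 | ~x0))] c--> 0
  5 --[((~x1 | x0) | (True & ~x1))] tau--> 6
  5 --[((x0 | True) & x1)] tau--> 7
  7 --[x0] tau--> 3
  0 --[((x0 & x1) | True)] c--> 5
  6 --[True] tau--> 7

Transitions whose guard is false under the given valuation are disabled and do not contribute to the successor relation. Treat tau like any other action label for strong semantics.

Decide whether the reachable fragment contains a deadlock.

Answer: DEADLOCK at state 1

Working:
Reachable = {0,1,4,5,6,7}
  0: c→5  tau→1  [2 out]
  1: ∅  [STUCK]
  4: c→0  [1 out]
  5: tau→6  [1 out]
  6: a→4  c→5  tau→7  [3 out]
  7: ∅  [STUCK]
trace reaching 1: tau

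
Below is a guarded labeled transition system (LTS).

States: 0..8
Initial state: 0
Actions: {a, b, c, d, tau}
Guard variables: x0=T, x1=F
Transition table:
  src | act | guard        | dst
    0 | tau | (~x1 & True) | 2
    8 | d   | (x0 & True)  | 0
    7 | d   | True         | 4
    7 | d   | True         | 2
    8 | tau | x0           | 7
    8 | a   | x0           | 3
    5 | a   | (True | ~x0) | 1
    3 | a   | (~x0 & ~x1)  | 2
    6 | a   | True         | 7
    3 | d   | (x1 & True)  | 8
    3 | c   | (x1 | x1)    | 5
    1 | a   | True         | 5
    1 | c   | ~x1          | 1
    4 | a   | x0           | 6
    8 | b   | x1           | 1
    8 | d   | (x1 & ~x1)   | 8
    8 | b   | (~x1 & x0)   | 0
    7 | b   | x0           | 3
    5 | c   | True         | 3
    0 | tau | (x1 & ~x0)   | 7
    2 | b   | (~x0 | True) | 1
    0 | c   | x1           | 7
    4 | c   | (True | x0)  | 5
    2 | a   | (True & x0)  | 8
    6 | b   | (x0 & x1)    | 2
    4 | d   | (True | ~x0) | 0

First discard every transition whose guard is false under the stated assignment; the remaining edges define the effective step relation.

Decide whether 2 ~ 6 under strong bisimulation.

Answer: NOT BISIMILAR

Working:
Refine partition for ~:
  π0 = {{0,1,2,3,4,5,6,7,8}}
  π1 = {{0},{1,5},{2},{3},{4},{6},{7},{8}}
  π2 = {{0},{1},{2},{3},{4},{5},{6},{7},{8}}
9 equivalence class(es) (converged in 3)
[2]={2}  [6]={6}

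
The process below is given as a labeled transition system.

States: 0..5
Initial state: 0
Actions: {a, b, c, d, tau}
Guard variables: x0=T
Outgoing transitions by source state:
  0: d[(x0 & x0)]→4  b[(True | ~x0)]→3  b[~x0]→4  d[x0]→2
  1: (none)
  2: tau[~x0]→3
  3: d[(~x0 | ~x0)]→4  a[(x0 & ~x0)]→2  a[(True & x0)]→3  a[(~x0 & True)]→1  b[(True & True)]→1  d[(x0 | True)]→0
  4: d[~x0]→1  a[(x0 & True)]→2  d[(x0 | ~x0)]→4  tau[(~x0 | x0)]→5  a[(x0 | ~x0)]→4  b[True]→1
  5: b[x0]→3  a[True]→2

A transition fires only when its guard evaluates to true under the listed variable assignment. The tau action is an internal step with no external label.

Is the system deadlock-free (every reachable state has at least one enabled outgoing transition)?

Reachable = {0,1,2,3,4,5}
  0: b→3  d→2  d→4  [deg 3]
  1: ∅  [deadlock]
  2: ∅  [deadlock]
  3: a→3  b→1  d→0  [deg 3]
  4: a→2  a→4  b→1  d→4  tau→5  [deg 5]
  5: a→2  b→3  [deg 2]
trace reaching 1: d·b

Answer: DEADLOCK at state 1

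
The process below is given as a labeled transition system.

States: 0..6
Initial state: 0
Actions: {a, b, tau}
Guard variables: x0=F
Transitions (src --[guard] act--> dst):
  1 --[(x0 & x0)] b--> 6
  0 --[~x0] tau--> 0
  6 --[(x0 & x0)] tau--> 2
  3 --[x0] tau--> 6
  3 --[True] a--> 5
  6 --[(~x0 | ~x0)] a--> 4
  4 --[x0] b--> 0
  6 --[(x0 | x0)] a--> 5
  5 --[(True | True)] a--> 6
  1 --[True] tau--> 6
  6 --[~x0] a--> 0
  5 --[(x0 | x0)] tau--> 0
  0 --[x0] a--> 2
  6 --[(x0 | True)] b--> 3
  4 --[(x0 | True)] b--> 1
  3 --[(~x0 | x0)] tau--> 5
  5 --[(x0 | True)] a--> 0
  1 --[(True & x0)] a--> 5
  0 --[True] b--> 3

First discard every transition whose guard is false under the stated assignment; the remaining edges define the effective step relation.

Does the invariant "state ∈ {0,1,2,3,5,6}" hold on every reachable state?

Answer: INVARIANT VIOLATED at state 4

Trace:
Safe = {0,1,2,3,5,6}
Reach set: {0,1,3,4,5,6}
  0: ok
  1: ok
  3: ok
  4: outside
  5: ok
  6: ok
reach 4 via b·a·a·a — violates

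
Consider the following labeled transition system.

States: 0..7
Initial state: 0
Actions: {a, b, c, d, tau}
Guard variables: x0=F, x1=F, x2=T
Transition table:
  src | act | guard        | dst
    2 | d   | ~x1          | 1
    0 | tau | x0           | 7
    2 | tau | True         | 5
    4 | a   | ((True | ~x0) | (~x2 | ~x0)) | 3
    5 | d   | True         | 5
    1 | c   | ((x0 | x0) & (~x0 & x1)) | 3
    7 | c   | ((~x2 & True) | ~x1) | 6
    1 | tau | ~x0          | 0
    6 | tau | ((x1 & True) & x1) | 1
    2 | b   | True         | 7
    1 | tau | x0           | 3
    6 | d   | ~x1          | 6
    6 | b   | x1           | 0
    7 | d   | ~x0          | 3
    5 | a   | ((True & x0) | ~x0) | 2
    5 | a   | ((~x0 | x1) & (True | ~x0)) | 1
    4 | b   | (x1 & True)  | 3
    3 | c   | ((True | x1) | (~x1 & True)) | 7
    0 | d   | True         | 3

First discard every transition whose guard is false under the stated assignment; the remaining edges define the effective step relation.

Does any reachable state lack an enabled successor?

Answer: DEADLOCK-FREE

Trace:
Reach set: {0,3,6,7}
  0: d→3  [1 exit(s)]
  3: c→7  [1 exit(s)]
  6: d→6  [1 exit(s)]
  7: c→6  d→3  [2 exit(s)]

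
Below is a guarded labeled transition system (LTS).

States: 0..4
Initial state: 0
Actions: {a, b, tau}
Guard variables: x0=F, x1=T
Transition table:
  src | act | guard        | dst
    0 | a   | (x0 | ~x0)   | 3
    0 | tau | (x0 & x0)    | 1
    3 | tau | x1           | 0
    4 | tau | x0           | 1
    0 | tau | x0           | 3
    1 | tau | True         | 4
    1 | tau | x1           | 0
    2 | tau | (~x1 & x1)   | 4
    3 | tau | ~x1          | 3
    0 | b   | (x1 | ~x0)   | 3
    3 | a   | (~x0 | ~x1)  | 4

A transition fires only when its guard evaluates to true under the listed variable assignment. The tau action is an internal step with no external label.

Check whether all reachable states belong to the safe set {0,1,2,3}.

Allowed set {0,1,2,3}
R = {0,3,4}
  0: ✓
  3: ✓
  4: ✗ unsafe
counterexample path to 4: a·a

Answer: INVARIANT VIOLATED at state 4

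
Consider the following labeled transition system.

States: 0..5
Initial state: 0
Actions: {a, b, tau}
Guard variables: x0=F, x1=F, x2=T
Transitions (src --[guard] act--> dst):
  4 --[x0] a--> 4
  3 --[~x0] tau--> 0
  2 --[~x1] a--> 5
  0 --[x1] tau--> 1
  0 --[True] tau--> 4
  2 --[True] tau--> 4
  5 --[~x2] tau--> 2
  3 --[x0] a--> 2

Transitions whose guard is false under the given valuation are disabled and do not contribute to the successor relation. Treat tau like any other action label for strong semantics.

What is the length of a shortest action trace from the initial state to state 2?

Layered search for 2:
  depth 0: {0}
  depth 1: {4}
2 never appears.

Answer: UNREACHABLE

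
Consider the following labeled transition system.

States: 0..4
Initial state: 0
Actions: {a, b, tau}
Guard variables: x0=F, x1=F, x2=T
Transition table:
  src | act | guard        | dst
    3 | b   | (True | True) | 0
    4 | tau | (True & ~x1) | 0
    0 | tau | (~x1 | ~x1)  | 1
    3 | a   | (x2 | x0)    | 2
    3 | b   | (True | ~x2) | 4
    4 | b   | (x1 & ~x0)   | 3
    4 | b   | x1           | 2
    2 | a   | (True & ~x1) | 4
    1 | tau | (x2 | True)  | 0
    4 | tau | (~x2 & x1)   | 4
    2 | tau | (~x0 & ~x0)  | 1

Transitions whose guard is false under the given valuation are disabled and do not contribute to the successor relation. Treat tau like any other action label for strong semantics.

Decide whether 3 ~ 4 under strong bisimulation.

Bisimulation quotient by refinement:
  round 0: {{0,1,2,3,4}}
  round 1: {{0,1,4},{2},{3}}
stable after 2 split(s): 3 block(s)
[3]={3}  [4]={0,1,4}

Answer: NOT BISIMILAR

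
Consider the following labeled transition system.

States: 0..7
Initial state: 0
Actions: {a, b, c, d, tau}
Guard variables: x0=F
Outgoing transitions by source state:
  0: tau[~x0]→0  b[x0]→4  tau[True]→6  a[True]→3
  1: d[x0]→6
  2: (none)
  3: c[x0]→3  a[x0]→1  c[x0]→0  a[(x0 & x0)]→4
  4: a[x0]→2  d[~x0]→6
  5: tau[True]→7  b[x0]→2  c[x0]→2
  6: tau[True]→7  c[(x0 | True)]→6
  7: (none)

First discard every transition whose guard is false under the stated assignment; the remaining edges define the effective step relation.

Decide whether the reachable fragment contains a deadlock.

R = {0,3,6,7}
  0: a→3  tau→0  tau→6  [3 out]
  3: ∅  [no exit]
  6: c→6  tau→7  [2 out]
  7: ∅  [no exit]
trace reaching 3: a

Answer: DEADLOCK at state 3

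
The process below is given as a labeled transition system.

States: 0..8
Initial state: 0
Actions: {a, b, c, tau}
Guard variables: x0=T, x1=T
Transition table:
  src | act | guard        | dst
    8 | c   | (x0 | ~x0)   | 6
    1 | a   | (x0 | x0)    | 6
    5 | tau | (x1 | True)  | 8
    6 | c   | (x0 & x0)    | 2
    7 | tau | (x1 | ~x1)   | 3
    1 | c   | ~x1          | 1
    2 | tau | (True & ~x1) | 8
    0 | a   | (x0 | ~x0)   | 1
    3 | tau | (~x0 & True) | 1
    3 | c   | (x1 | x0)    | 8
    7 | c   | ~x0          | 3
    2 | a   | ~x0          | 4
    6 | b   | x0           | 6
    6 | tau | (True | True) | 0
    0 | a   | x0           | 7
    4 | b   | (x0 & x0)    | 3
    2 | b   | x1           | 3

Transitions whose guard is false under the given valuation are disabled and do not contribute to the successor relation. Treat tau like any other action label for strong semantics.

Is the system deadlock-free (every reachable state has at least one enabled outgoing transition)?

Answer: DEADLOCK-FREE

Working:
Reach set: {0,1,2,3,6,7,8}
  0: a→1  a→7  [2 exit(s)]
  1: a→6  [1 exit(s)]
  2: b→3  [1 exit(s)]
  3: c→8  [1 exit(s)]
  6: b→6  c→2  tau→0  [3 exit(s)]
  7: tau→3  [1 exit(s)]
  8: c→6  [1 exit(s)]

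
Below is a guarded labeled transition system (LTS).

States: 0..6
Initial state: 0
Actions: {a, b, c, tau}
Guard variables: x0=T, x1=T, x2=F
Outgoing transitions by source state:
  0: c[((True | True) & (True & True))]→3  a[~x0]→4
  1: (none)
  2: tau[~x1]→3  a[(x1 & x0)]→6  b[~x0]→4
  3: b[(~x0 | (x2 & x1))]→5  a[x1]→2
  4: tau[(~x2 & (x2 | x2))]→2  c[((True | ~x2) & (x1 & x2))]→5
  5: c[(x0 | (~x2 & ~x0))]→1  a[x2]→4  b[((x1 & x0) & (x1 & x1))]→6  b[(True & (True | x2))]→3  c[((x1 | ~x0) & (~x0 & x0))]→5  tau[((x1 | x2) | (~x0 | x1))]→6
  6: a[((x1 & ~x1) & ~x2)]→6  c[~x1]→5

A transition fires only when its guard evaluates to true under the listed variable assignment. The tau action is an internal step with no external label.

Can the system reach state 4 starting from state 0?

Answer: UNREACHABLE

Trace:
Guard filter leaves 7 enabled edge(s).
Layer 0: {0}
Layer 1: {3}  cumulative {0,3}
Layer 2: {2}  cumulative {0,2,3}
Layer 3: {6}  cumulative {0,2,3,6}
Reachable = {0,2,3,6}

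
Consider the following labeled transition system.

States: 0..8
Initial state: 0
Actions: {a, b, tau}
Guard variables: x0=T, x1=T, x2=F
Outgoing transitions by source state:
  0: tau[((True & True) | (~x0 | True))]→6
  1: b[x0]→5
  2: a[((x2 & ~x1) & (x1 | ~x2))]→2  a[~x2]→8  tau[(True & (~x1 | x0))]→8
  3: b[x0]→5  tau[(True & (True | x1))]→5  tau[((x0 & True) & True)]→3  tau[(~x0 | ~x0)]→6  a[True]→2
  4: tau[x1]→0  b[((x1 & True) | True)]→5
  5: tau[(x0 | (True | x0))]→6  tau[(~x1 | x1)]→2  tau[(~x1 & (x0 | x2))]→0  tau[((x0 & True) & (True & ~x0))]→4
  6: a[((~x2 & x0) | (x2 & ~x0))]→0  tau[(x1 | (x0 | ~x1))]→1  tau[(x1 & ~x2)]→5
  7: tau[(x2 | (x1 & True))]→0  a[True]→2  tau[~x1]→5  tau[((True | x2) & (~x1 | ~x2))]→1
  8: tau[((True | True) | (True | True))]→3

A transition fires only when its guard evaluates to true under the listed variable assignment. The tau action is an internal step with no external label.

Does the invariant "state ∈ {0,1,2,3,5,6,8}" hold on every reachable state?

Safe = {0,1,2,3,5,6,8}
Reach set: {0,1,2,3,5,6,8}
  0: ok
  1: ok
  2: ok
  3: ok
  5: ok
  6: ok
  8: ok

Answer: INVARIANT HOLDS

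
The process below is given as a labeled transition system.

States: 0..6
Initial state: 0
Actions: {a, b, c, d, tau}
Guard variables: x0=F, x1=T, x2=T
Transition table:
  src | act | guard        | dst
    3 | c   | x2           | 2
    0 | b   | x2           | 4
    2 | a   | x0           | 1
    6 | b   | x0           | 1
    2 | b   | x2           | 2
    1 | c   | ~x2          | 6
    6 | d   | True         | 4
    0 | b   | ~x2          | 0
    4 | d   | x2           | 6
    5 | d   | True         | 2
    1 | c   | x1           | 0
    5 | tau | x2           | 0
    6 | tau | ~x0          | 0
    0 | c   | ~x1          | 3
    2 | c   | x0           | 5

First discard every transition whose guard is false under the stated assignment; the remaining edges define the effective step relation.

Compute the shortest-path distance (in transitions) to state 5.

Answer: UNREACHABLE

Analysis:
Layered search for 5:
  L0 = {0}
  L1 = {4}
  L2 = {6}
5 never appears.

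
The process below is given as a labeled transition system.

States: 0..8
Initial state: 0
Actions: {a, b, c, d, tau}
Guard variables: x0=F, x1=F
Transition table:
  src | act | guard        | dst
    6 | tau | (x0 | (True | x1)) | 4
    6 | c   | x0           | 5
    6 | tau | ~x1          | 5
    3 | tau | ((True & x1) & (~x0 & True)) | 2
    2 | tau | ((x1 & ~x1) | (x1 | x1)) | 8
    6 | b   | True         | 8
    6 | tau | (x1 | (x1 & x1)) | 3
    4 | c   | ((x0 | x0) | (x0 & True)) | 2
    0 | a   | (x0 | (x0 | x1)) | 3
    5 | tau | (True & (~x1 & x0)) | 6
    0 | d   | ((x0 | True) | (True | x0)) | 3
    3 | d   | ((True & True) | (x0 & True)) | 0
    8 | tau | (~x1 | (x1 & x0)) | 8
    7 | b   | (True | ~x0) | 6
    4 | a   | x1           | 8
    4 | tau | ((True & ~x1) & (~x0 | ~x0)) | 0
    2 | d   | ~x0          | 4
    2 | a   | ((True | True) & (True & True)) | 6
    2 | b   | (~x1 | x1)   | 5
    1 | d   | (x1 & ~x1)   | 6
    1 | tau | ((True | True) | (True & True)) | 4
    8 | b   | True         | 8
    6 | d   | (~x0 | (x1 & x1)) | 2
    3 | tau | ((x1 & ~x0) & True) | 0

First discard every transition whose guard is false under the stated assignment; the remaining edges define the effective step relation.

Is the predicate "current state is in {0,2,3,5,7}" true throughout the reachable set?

Inv-set: {0,2,3,5,7}
Reachable = {0,3}
  0: ok
  3: ok

Answer: INVARIANT HOLDS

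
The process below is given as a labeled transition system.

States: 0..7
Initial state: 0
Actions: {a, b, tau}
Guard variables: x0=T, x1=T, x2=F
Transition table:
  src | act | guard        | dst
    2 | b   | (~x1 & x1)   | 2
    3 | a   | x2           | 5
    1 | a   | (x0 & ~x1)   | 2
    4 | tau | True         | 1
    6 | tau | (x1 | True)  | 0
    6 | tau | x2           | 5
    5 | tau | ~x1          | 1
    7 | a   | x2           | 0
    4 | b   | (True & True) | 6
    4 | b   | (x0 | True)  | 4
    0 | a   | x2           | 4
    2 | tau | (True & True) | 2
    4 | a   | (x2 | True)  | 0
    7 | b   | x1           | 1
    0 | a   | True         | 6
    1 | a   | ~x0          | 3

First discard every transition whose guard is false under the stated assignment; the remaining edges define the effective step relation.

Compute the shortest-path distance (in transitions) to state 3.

Answer: UNREACHABLE

Analysis:
Layered search for 3:
  Layer 0: {0}
  Layer 1: {6}
3 never appears.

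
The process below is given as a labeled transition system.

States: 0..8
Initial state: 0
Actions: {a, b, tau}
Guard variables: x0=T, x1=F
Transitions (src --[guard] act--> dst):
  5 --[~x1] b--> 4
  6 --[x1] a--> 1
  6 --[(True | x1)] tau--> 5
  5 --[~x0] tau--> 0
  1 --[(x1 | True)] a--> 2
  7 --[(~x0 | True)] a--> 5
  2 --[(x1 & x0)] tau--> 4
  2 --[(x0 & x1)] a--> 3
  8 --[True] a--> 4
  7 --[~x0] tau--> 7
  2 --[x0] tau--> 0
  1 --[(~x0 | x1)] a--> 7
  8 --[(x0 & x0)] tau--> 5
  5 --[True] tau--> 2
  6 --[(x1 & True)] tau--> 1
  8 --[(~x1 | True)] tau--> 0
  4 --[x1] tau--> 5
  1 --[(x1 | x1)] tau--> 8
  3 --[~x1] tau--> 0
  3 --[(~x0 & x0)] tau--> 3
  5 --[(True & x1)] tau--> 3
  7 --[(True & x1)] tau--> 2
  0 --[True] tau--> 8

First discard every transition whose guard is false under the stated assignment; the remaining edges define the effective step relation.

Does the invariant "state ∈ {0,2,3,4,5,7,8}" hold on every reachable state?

Inv-set: {0,2,3,4,5,7,8}
Reach set: {0,2,4,5,8}
  0: safe
  2: safe
  4: safe
  5: safe
  8: safe

Answer: INVARIANT HOLDS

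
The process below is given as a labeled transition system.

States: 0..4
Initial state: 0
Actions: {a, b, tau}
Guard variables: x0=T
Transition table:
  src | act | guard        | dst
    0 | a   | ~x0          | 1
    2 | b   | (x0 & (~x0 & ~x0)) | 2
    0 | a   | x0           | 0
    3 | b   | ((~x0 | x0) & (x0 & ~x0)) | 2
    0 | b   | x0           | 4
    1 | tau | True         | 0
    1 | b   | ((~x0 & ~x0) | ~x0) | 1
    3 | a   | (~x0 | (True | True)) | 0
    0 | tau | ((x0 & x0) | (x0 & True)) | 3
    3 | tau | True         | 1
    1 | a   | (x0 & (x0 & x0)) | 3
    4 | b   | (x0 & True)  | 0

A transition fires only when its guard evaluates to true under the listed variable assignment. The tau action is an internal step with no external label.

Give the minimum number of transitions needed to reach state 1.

BFS to 1:
  Layer 0: {0}
  Layer 1: {3,4}
  Layer 2: {1}
first hit 1 at d=2 via tau·tau

Answer: 2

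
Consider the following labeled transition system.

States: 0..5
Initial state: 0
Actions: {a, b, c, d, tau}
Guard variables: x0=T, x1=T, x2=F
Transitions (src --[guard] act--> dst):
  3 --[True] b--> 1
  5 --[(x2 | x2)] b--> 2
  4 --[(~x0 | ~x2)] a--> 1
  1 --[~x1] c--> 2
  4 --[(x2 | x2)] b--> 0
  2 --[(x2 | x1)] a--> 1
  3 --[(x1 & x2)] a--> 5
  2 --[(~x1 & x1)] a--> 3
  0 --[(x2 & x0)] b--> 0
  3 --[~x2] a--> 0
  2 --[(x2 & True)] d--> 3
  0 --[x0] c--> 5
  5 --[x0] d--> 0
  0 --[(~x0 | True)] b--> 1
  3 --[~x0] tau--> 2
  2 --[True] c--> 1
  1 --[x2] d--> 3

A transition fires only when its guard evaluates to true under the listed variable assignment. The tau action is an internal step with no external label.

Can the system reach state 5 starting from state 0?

After dropping false guards: 8 live edges.
Layer 0: {0}
Layer 1: {1,5}  now seen {0,1,5}
Reach set: {0,1,5}
Path to 5: c

Answer: REACHABLE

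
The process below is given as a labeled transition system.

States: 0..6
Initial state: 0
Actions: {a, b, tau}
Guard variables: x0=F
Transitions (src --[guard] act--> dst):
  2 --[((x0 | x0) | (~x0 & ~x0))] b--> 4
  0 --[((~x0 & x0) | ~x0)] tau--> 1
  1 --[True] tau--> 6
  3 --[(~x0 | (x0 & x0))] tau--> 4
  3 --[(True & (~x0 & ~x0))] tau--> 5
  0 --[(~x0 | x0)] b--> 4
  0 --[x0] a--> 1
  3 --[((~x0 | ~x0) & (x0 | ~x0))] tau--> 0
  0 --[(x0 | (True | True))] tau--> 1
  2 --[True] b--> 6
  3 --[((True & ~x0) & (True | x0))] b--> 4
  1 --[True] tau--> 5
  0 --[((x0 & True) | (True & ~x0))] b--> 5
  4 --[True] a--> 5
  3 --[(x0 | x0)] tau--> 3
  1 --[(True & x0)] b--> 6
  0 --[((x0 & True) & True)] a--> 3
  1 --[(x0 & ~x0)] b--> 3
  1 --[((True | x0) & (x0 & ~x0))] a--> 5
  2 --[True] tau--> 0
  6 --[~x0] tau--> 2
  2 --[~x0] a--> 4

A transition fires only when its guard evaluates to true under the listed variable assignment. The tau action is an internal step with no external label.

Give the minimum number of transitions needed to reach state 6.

Answer: 2

Analysis:
BFS to 6:
  Layer 0: {0}
  Layer 1: {1,4,5}
  Layer 2: {6}
first hit 6 at d=2 via tau·tau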